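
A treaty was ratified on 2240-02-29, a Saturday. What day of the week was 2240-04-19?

February 2240: 29 − 29 = 0 days remain (2240 is a leap year, so February has 29 days).
Then March (31): 31 days.
April 1–19, 2240: 19 days.
Total: 0 + 31 + 19 = 50 days.
50 mod 7 = 1, so 1 day after Saturday is Sunday.

Sunday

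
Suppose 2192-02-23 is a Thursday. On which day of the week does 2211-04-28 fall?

Sunday

From February 23, 2192 to February 23, 2211: 19 years, of which 4 contain a Feb 29 — 15×365 + 4×366 = 6939 days.
(2200 is not a leap year (divisible by 100 but not 400).)
February 2211: 28 − 23 = 5 days remain (2211 is not a leap year, so February has 28 days).
Then March (31): 31 days.
April 1–28, 2211: 28 days.
Residual: 64 days.
Total: 7003 days.
7003 mod 7 = 3, so 3 days after Thursday is Sunday.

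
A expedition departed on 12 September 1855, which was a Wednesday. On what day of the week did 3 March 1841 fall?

Wednesday

Count forward from the earlier date (March 3, 1841) to the later (September 12, 1855):
From March 3, 1841 to March 3, 1855: 14 years, of which 3 contain a Feb 29 — 11×365 + 3×366 = 5113 days.
March 1855: 31 − 3 = 28 days remain.
Then April (30), May (31), June (30), July (31), August (31): 30 + 31 + 30 + 31 + 31 = 153 days.
September 1–12, 1855: 12 days.
Residual: 193 days.
Total: 5306 days.
5306 is a multiple of 7, so 3 March 1841 falls on the same weekday: Wednesday.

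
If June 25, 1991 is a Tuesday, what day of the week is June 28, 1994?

Tuesday

Day-of-year of June 25, 1991: 176.
Day-of-year of June 28, 1994: 179.
1991 has 365 days, so 365 − 176 = 189 days remain in 1991.
Full years: 1992: 366; 1993: 365. Sum = 731.
Total: 189 + 731 + 179 = 1099 days.
1099 is a multiple of 7, so June 28, 1994 falls on the same weekday: Tuesday.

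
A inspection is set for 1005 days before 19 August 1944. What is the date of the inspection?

18 November 1941

Count 1005 days before August 19, 1944:
Day-of-year of November 18, 1941: 322.
Day-of-year of August 19, 1944: 232.
1941 has 365 days, so 365 − 322 = 43 days remain in 1941.
Full years: 1942: 365; 1943: 365. Sum = 730.
Total: 43 + 730 + 232 = 1005 days.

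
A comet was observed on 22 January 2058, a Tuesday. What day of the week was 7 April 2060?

Wednesday

January 2058: 31 − 22 = 9 days remain.
Then 26 full months totalling 790 days.
April 1–7, 2060: 7 days.
Total: 9 + 790 + 7 = 806 days.
806 mod 7 = 1, so 1 day after Tuesday is Wednesday.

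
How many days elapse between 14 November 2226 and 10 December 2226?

26

November 2226: 30 − 14 = 16 days remain.
December 1–10, 2226: 10 days.
Total: 16 + 10 = 26 days.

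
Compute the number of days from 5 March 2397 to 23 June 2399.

March 5, 2397 → March 5, 2398: 365 days.
March 5, 2398 → March 5, 2399: 365 days.
March 2399: 31 − 5 = 26 days remain.
Then April (30), May (31): 30 + 31 = 61 days.
June 1–23, 2399: 23 days.
Residual: 110 days.
Total: 840 days.

840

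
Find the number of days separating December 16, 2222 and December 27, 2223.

376

December 16, 2222 → December 16, 2223: 365 days.
Within December 2223: 27 − 16 = 11 days.
Total: 376 days.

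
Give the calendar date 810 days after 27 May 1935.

14 August 1937

Count 810 days after May 27, 1935:
Day-of-year of May 27, 1935: 147.
Day-of-year of August 14, 1937: 226.
1935 has 365 days, so 365 − 147 = 218 days remain in 1935.
Full years: 1936: 366. Sum = 366.
Total: 218 + 366 + 226 = 810 days.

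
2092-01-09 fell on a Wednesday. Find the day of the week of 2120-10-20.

Sunday

From January 9, 2092 to January 9, 2120: 28 years, of which 6 contain a Feb 29 — 22×365 + 6×366 = 10226 days.
(2100 is not a leap year (divisible by 100 but not 400).)
January 2120: 31 − 9 = 22 days remain.
Then February 2120 (29), March (31), April (30), May (31), June (30), July (31), August (31), September (30): 29 + 31 + 30 + 31 + 30 + 31 + 31 + 30 = 243 days.
October 1–20, 2120: 20 days.
Residual: 285 days.
Total: 10511 days.
10511 mod 7 = 4, so 4 days after Wednesday is Sunday.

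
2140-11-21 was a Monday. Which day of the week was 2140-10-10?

Monday

Count forward from the earlier date (October 10, 2140) to the later (November 21, 2140):
October 2140: 31 − 10 = 21 days remain.
November 1–21, 2140: 21 days.
Total: 21 + 21 = 42 days.
42 is a multiple of 7, so 2140-10-10 falls on the same weekday: Monday.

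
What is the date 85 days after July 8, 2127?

October 1, 2127

Count 85 days after July 8, 2127:
July 2127: 31 − 8 = 23 days remain.
Then August (31), September (30): 31 + 30 = 61 days.
October 1, 2127: 1 day.
Total: 23 + 61 + 1 = 85 days.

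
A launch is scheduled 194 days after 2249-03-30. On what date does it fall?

2249-10-10

Count 194 days after March 30, 2249:
March 2249: 31 − 30 = 1 day remains.
Then April (30), May (31), June (30), July (31), August (31), September (30): 30 + 31 + 30 + 31 + 31 + 30 = 183 days.
October 1–10, 2249: 10 days.
Total: 1 + 183 + 10 = 194 days.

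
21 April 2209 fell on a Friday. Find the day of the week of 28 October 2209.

Saturday

April 2209: 30 − 21 = 9 days remain.
Then May (31), June (30), July (31), August (31), September (30): 31 + 30 + 31 + 31 + 30 = 153 days.
October 1–28, 2209: 28 days.
Total: 9 + 153 + 28 = 190 days.
190 mod 7 = 1, so 1 day after Friday is Saturday.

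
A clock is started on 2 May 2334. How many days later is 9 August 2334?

99

May 2334: 31 − 2 = 29 days remain.
Then June (30), July (31): 30 + 31 = 61 days.
August 1–9, 2334: 9 days.
Total: 29 + 61 + 9 = 99 days.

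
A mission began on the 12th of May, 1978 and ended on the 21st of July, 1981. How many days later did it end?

May 12, 1978 → May 12, 1979: 365 days.
May 12, 1979 → May 12, 1980: 366 days (1980 is a leap year).
May 12, 1980 → May 12, 1981: 365 days.
May 1981: 31 − 12 = 19 days remain.
Then June (30): 30 days.
July 1–21, 1981: 21 days.
Residual: 70 days.
Total: 1166 days.

1166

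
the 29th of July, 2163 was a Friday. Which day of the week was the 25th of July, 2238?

From July 29, 2163 to July 29, 2237: 74 years, of which 18 contain a Feb 29 — 56×365 + 18×366 = 27028 days.
(2200 is not a leap year (divisible by 100 but not 400).)
July 2237: 31 − 29 = 2 days remain.
Then 11 full months totalling 334 days.
July 1–25, 2238: 25 days.
Residual: 361 days.
Total: 27389 days.
27389 mod 7 = 5, so 5 days after Friday is Wednesday.

Wednesday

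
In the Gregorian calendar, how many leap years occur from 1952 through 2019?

17

Years divisible by 4: 1952, 1956, …, 2016 — 17 in all.
2000 is divisible by 400, so still leap.
No century exceptions apply. Count: 17.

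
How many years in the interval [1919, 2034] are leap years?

Years divisible by 4: 1920, 1924, …, 2032 — 29 in all.
2000 is divisible by 400, so still leap.
No century exceptions apply. Count: 29.

29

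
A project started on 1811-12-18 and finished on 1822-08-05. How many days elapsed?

From December 18, 1811 to December 18, 1821: 10 years, of which 3 contain a Feb 29 — 7×365 + 3×366 = 3653 days.
December 1821: 31 − 18 = 13 days remain.
Then January (31), February 1822 (28), March (31), April (30), May (31), June (30), July (31): 31 + 28 + 31 + 30 + 31 + 30 + 31 = 212 days.
August 1–5, 1822: 5 days.
Residual: 230 days.
Total: 3883 days.

3883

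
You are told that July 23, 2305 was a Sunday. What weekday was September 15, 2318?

Sunday

Day-of-year of July 23, 2305: 204.
Day-of-year of September 15, 2318: 258.
2305 has 365 days, so 365 − 204 = 161 days remain in 2305.
Full years 2306–2317: 9 common + 3 leap = 9×365 + 3×366 = 4383 days.
Total: 161 + 4383 + 258 = 4802 days.
4802 is a multiple of 7, so September 15, 2318 falls on the same weekday: Sunday.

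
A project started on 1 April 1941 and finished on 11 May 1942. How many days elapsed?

April 1, 1941 → April 1, 1942: 365 days.
April 1942: 30 − 1 = 29 days remain.
May 1–11, 1942: 11 days.
Residual: 40 days.
Total: 405 days.

405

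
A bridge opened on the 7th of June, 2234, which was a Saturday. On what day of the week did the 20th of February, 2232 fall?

Monday

Count forward from the earlier date (February 20, 2232) to the later (June 7, 2234):
Day-of-year of February 20, 2232: 51.
Day-of-year of June 7, 2234: 158.
2232 has 366 days, so 366 − 51 = 315 days remain in 2232.
Full years: 2233: 365. Sum = 365.
Total: 315 + 365 + 158 = 838 days.
838 mod 7 = 5, so 5 days before Saturday is Monday.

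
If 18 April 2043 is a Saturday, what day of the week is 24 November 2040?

Saturday

Count forward from the earlier date (November 24, 2040) to the later (April 18, 2043):
November 24, 2040 → November 24, 2041: 365 days.
November 24, 2041 → November 24, 2042: 365 days.
November 2042: 30 − 24 = 6 days remain.
Then December (31), January (31), February 2043 (28), March (31): 31 + 31 + 28 + 31 = 121 days.
April 1–18, 2043: 18 days.
Residual: 145 days.
Total: 875 days.
875 is a multiple of 7, so 24 November 2040 falls on the same weekday: Saturday.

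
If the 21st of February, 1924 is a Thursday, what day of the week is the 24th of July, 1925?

Day-of-year of February 21, 1924: 52.
Day-of-year of July 24, 1925: 205.
1924 has 366 days, so 366 − 52 = 314 days remain in 1924.
Total: 314 + 205 = 519 days.
519 mod 7 = 1, so 1 day after Thursday is Friday.

Friday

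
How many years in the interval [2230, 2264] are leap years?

Years divisible by 4 in [2230, 2264]: 2232, 2236, 2240, 2244, 2248, 2252, 2256, 2260, 2264.
No century exceptions apply. Count: 9.

9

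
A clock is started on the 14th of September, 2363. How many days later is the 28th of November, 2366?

Day-of-year of September 14, 2363: 257.
Day-of-year of November 28, 2366: 332.
2363 has 365 days, so 365 − 257 = 108 days remain in 2363.
Full years: 2364: 366; 2365: 365. Sum = 731.
Total: 108 + 731 + 332 = 1171 days.

1171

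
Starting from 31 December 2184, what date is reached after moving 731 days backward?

31 December 2182

Count 731 days before December 31, 2184:
December 2182: 31 − 31 = 0 days remain.
Then 23 full months totalling 700 days.
December 1–31, 2184: 31 days.
Total: 0 + 700 + 31 = 731 days.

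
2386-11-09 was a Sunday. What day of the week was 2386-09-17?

Wednesday

Count forward from the earlier date (September 17, 2386) to the later (November 9, 2386):
September 2386: 30 − 17 = 13 days remain.
Then October (31): 31 days.
November 1–9, 2386: 9 days.
Total: 13 + 31 + 9 = 53 days.
53 mod 7 = 4, so 4 days before Sunday is Wednesday.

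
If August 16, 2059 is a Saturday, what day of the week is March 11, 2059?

Tuesday

Count forward from the earlier date (March 11, 2059) to the later (August 16, 2059):
March 2059: 31 − 11 = 20 days remain.
Then April (30), May (31), June (30), July (31): 30 + 31 + 30 + 31 = 122 days.
August 1–16, 2059: 16 days.
Total: 20 + 122 + 16 = 158 days.
158 mod 7 = 4, so 4 days before Saturday is Tuesday.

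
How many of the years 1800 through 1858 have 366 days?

14

Years divisible by 4: 1800, 1804, …, 1856 — 15 in all.
Of these, 1800 is divisible by 100 but not 400, so not leap.
Leap years: 15 − 1 = 14.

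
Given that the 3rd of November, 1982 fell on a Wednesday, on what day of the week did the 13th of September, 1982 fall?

Count forward from the earlier date (September 13, 1982) to the later (November 3, 1982):
September 1982: 30 − 13 = 17 days remain.
Then October (31): 31 days.
November 1–3, 1982: 3 days.
Total: 17 + 31 + 3 = 51 days.
51 mod 7 = 2, so 2 days before Wednesday is Monday.

Monday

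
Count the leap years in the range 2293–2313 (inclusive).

Years divisible by 4 in [2293, 2313]: 2296, 2300, 2304, 2308, 2312.
Of these, 2300 is divisible by 100 but not 400, so not leap.
Leap years: 5 − 1 = 4.

4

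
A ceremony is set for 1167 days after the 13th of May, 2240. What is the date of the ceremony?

the 24th of July, 2243

Count 1167 days after May 13, 2240:
May 13, 2240 → May 13, 2241: 365 days.
May 13, 2241 → May 13, 2242: 365 days.
May 13, 2242 → May 13, 2243: 365 days.
May 2243: 31 − 13 = 18 days remain.
Then June (30): 30 days.
July 1–24, 2243: 24 days.
Residual: 72 days.
Total: 1167 days.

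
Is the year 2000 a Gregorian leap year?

Yes

2000 is a leap year (divisible by 400).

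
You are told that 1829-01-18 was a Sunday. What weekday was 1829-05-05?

Tuesday

January 1829: 31 − 18 = 13 days remain.
Then February 1829 (28), March (31), April (30): 28 + 31 + 30 = 89 days.
May 1–5, 1829: 5 days.
Total: 13 + 89 + 5 = 107 days.
107 mod 7 = 2, so 2 days after Sunday is Tuesday.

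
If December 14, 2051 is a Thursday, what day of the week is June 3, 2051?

Saturday

Count forward from the earlier date (June 3, 2051) to the later (December 14, 2051):
June 2051: 30 − 3 = 27 days remain.
Then July (31), August (31), September (30), October (31), November (30): 31 + 31 + 30 + 31 + 30 = 153 days.
December 1–14, 2051: 14 days.
Total: 27 + 153 + 14 = 194 days.
194 mod 7 = 5, so 5 days before Thursday is Saturday.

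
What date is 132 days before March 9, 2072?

October 29, 2071

Count 132 days before March 9, 2072:
Day-of-year of October 29, 2071: 302.
Day-of-year of March 9, 2072: 69.
2071 has 365 days, so 365 − 302 = 63 days remain in 2071.
Total: 63 + 69 = 132 days.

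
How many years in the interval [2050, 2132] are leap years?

20

Years divisible by 4: 2052, 2056, …, 2132 — 21 in all.
Of these, 2100 is divisible by 100 but not 400, so not leap.
Leap years: 21 − 1 = 20.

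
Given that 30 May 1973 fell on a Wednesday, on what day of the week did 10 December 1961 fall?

Count forward from the earlier date (December 10, 1961) to the later (May 30, 1973):
From December 10, 1961 to December 10, 1972: 11 years, of which 3 contain a Feb 29 — 8×365 + 3×366 = 4018 days.
December 1972: 31 − 10 = 21 days remain.
Then January (31), February 1973 (28), March (31), April (30): 31 + 28 + 31 + 30 = 120 days.
May 1–30, 1973: 30 days.
Residual: 171 days.
Total: 4189 days.
4189 mod 7 = 3, so 3 days before Wednesday is Sunday.

Sunday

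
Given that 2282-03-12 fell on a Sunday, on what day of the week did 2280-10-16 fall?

Count forward from the earlier date (October 16, 2280) to the later (March 12, 2282):
Day-of-year of October 16, 2280: 290.
Day-of-year of March 12, 2282: 71.
2280 has 366 days, so 366 − 290 = 76 days remain in 2280.
Full years: 2281: 365. Sum = 365.
Total: 76 + 365 + 71 = 512 days.
512 mod 7 = 1, so 1 day before Sunday is Saturday.

Saturday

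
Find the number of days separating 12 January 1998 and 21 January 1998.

9

Within January 1998: 21 − 12 = 9 days.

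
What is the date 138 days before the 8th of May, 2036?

the 22nd of December, 2035

Count 138 days before May 8, 2036:
December 2035: 31 − 22 = 9 days remain.
Then January (31), February 2036 (29), March (31), April (30): 31 + 29 + 31 + 30 = 121 days.
May 1–8, 2036: 8 days.
Residual: 138 days.
Total: 138 days.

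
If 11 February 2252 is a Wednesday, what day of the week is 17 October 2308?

Day-of-year of February 11, 2252: 42.
Day-of-year of October 17, 2308: 291.
2252 has 366 days, so 366 − 42 = 324 days remain in 2252.
Full years 2253–2307: 43 common + 12 leap = 43×365 + 12×366 = 20087 days.
Total: 324 + 20087 + 291 = 20702 days.
20702 mod 7 = 3, so 3 days after Wednesday is Saturday.

Saturday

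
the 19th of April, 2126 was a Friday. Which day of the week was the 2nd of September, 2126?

April 2126: 30 − 19 = 11 days remain.
Then May (31), June (30), July (31), August (31): 31 + 30 + 31 + 31 = 123 days.
September 1–2, 2126: 2 days.
Total: 11 + 123 + 2 = 136 days.
136 mod 7 = 3, so 3 days after Friday is Monday.

Monday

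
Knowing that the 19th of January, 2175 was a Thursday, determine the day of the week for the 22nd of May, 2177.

Thursday

January 19, 2175 → January 19, 2176: 365 days.
January 19, 2176 → January 19, 2177: 366 days (2176 is a leap year).
January 2177: 31 − 19 = 12 days remain.
Then February 2177 (28), March (31), April (30): 28 + 31 + 30 = 89 days.
May 1–22, 2177: 22 days.
Residual: 123 days.
Total: 854 days.
854 is a multiple of 7, so the 22nd of May, 2177 falls on the same weekday: Thursday.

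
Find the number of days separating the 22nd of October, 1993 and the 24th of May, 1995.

579

Day-of-year of October 22, 1993: 295.
Day-of-year of May 24, 1995: 144.
1993 has 365 days, so 365 − 295 = 70 days remain in 1993.
Full years: 1994: 365. Sum = 365.
Total: 70 + 365 + 144 = 579 days.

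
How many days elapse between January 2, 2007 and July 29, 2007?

208

January 2007: 31 − 2 = 29 days remain.
Then February 2007 (28), March (31), April (30), May (31), June (30): 28 + 31 + 30 + 31 + 30 = 150 days.
July 1–29, 2007: 29 days.
Total: 29 + 150 + 29 = 208 days.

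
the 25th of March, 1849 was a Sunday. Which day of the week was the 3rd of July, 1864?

Sunday

From March 25, 1849 to March 25, 1864: 15 years, of which 4 contain a Feb 29 — 11×365 + 4×366 = 5479 days.
March 1864: 31 − 25 = 6 days remain.
Then April (30), May (31), June (30): 30 + 31 + 30 = 91 days.
July 1–3, 1864: 3 days.
Residual: 100 days.
Total: 5579 days.
5579 is a multiple of 7, so the 3rd of July, 1864 falls on the same weekday: Sunday.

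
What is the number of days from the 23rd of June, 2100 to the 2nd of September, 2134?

Day-of-year of June 23, 2100: 174.
Day-of-year of September 2, 2134: 245.
2100 has 365 days, so 365 − 174 = 191 days remain in 2100.
Full years 2101–2133: 25 common + 8 leap = 25×365 + 8×366 = 12053 days.
Total: 191 + 12053 + 245 = 12489 days.

12489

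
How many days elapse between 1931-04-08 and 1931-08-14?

128

April 1931: 30 − 8 = 22 days remain.
Then May (31), June (30), July (31): 31 + 30 + 31 = 92 days.
August 1–14, 1931: 14 days.
Total: 22 + 92 + 14 = 128 days.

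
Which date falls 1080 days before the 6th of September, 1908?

the 22nd of September, 1905

Count 1080 days before September 6, 1908:
Day-of-year of September 22, 1905: 265.
Day-of-year of September 6, 1908: 250.
1905 has 365 days, so 365 − 265 = 100 days remain in 1905.
Full years: 1906: 365; 1907: 365. Sum = 730.
Total: 100 + 730 + 250 = 1080 days.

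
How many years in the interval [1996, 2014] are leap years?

5

Years divisible by 4 in [1996, 2014]: 1996, 2000, 2004, 2008, 2012.
2000 is divisible by 400, so still leap.
No century exceptions apply. Count: 5.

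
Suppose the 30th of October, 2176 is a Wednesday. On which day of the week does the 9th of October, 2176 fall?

Wednesday

Count forward from the earlier date (October 9, 2176) to the later (October 30, 2176):
Within October 2176: 30 − 9 = 21 days.
21 is a multiple of 7, so the 9th of October, 2176 falls on the same weekday: Wednesday.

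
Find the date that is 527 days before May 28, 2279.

December 17, 2277

Count 527 days before May 28, 2279:
Day-of-year of December 17, 2277: 351.
Day-of-year of May 28, 2279: 148.
2277 has 365 days, so 365 − 351 = 14 days remain in 2277.
Full years: 2278: 365. Sum = 365.
Total: 14 + 365 + 148 = 527 days.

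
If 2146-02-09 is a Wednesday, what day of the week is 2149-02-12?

February 9, 2146 → February 9, 2147: 365 days.
February 9, 2147 → February 9, 2148: 365 days.
February 9, 2148 → February 9, 2149: 366 days (2148 is a leap year).
Within February 2149: 12 − 9 = 3 days.
Total: 1099 days.
1099 is a multiple of 7, so 2149-02-12 falls on the same weekday: Wednesday.

Wednesday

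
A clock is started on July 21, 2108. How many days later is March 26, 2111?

July 21, 2108 → July 21, 2109: 365 days.
July 21, 2109 → July 21, 2110: 365 days.
July 2110: 31 − 21 = 10 days remain.
Then August (31), September (30), October (31), November (30), December (31), January (31), February 2111 (28): 31 + 30 + 31 + 30 + 31 + 31 + 28 = 212 days.
March 1–26, 2111: 26 days.
Residual: 248 days.
Total: 978 days.

978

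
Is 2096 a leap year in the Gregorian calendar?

2096 is a leap year.

Yes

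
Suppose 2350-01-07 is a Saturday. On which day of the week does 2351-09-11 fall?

January 2350: 31 − 7 = 24 days remain.
Then 19 full months totalling 577 days.
September 1–11, 2351: 11 days.
Total: 24 + 577 + 11 = 612 days.
612 mod 7 = 3, so 3 days after Saturday is Tuesday.

Tuesday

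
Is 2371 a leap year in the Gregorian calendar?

No

2371 is not a leap year.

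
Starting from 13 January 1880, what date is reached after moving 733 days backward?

10 January 1878

Count 733 days before January 13, 1880:
January 1878: 31 − 10 = 21 days remain.
Then 23 full months totalling 699 days.
January 1–13, 1880: 13 days.
Total: 21 + 699 + 13 = 733 days.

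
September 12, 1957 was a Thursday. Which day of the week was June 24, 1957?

Monday

Count forward from the earlier date (June 24, 1957) to the later (September 12, 1957):
June 1957: 30 − 24 = 6 days remain.
Then July (31), August (31): 31 + 31 = 62 days.
September 1–12, 1957: 12 days.
Total: 6 + 62 + 12 = 80 days.
80 mod 7 = 3, so 3 days before Thursday is Monday.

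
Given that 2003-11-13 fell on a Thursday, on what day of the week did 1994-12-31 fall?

Saturday

Count forward from the earlier date (December 31, 1994) to the later (November 13, 2003):
From December 31, 1994 to December 31, 2002: 8 years, of which 2 contain a Feb 29 — 6×365 + 2×366 = 2922 days.
(2000 is a leap year (divisible by 400).)
December 2002: 31 − 31 = 0 days remain.
Then 10 full months totalling 304 days.
November 1–13, 2003: 13 days.
Residual: 317 days.
Total: 3239 days.
3239 mod 7 = 5, so 5 days before Thursday is Saturday.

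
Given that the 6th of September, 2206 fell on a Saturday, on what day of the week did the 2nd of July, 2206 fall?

Wednesday

Count forward from the earlier date (July 2, 2206) to the later (September 6, 2206):
July 2206: 31 − 2 = 29 days remain.
Then August (31): 31 days.
September 1–6, 2206: 6 days.
Total: 29 + 31 + 6 = 66 days.
66 mod 7 = 3, so 3 days before Saturday is Wednesday.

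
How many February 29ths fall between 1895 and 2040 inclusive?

Years divisible by 4: 1896, 1900, …, 2040 — 37 in all.
Of these, 1900 is divisible by 100 but not 400, so not leap.
2000 is divisible by 400, so still leap.
Leap years: 37 − 1 = 36.

36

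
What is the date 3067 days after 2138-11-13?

2147-04-07

Count 3067 days after November 13, 2138:
Day-of-year of November 13, 2138: 317.
Day-of-year of April 7, 2147: 97.
2138 has 365 days, so 365 − 317 = 48 days remain in 2138.
Full years 2139–2146: 6 common + 2 leap = 6×365 + 2×366 = 2922 days.
Total: 48 + 2922 + 97 = 3067 days.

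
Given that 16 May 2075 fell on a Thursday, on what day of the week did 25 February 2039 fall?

Friday

Count forward from the earlier date (February 25, 2039) to the later (May 16, 2075):
From February 25, 2039 to February 25, 2075: 36 years, of which 9 contain a Feb 29 — 27×365 + 9×366 = 13149 days.
February 2075: 28 − 25 = 3 days remain (2075 is not a leap year, so February has 28 days).
Then March (31), April (30): 31 + 30 = 61 days.
May 1–16, 2075: 16 days.
Residual: 80 days.
Total: 13229 days.
13229 mod 7 = 6, so 6 days before Thursday is Friday.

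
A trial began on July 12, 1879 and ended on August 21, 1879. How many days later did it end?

July 1879: 31 − 12 = 19 days remain.
August 1–21, 1879: 21 days.
Total: 19 + 21 = 40 days.

40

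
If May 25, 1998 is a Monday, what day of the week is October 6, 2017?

Day-of-year of May 25, 1998: 145.
Day-of-year of October 6, 2017: 279.
1998 has 365 days, so 365 − 145 = 220 days remain in 1998.
Full years 1999–2016: 13 common + 5 leap = 13×365 + 5×366 = 6575 days.
Total: 220 + 6575 + 279 = 7074 days.
7074 mod 7 = 4, so 4 days after Monday is Friday.

Friday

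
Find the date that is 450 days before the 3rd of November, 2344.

the 11th of August, 2343

Count 450 days before November 3, 2344:
August 2343: 31 − 11 = 20 days remain.
Then 14 full months totalling 427 days.
November 1–3, 2344: 3 days.
Total: 20 + 427 + 3 = 450 days.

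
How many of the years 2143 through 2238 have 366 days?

23

Years divisible by 4: 2144, 2148, …, 2236 — 24 in all.
Of these, 2200 is divisible by 100 but not 400, so not leap.
Leap years: 24 − 1 = 23.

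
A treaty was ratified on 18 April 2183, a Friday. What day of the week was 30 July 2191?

From April 18, 2183 to April 18, 2191: 8 years, of which 2 contain a Feb 29 — 6×365 + 2×366 = 2922 days.
April 2191: 30 − 18 = 12 days remain.
Then May (31), June (30): 31 + 30 = 61 days.
July 1–30, 2191: 30 days.
Residual: 103 days.
Total: 3025 days.
3025 mod 7 = 1, so 1 day after Friday is Saturday.

Saturday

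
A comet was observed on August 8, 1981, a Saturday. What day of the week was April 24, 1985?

Wednesday

Day-of-year of August 8, 1981: 220.
Day-of-year of April 24, 1985: 114.
1981 has 365 days, so 365 − 220 = 145 days remain in 1981.
Full years: 1982: 365; 1983: 365; 1984: 366. Sum = 1096.
Total: 145 + 1096 + 114 = 1355 days.
1355 mod 7 = 4, so 4 days after Saturday is Wednesday.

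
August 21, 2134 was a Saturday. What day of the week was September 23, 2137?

August 21, 2134 → August 21, 2135: 365 days.
August 21, 2135 → August 21, 2136: 366 days (2136 is a leap year).
August 21, 2136 → August 21, 2137: 365 days.
August 2137: 31 − 21 = 10 days remain.
September 1–23, 2137: 23 days.
Residual: 33 days.
Total: 1129 days.
1129 mod 7 = 2, so 2 days after Saturday is Monday.

Monday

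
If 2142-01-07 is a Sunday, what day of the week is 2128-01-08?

Count forward from the earlier date (January 8, 2128) to the later (January 7, 2142):
Day-of-year of January 8, 2128: 8.
Day-of-year of January 7, 2142: 7.
2128 has 366 days, so 366 − 8 = 358 days remain in 2128.
Full years 2129–2141: 10 common + 3 leap = 10×365 + 3×366 = 4748 days.
Total: 358 + 4748 + 7 = 5113 days.
5113 mod 7 = 3, so 3 days before Sunday is Thursday.

Thursday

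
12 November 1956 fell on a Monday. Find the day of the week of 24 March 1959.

Tuesday

Day-of-year of November 12, 1956: 317.
Day-of-year of March 24, 1959: 83.
1956 has 366 days, so 366 − 317 = 49 days remain in 1956.
Full years: 1957: 365; 1958: 365. Sum = 730.
Total: 49 + 730 + 83 = 862 days.
862 mod 7 = 1, so 1 day after Monday is Tuesday.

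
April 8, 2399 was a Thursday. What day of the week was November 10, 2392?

Tuesday

Count forward from the earlier date (November 10, 2392) to the later (April 8, 2399):
Day-of-year of November 10, 2392: 315.
Day-of-year of April 8, 2399: 98.
2392 has 366 days, so 366 − 315 = 51 days remain in 2392.
Full years: 2393: 365; 2394: 365; 2395: 365; 2396: 366; 2397: 365; 2398: 365. Sum = 2191.
Total: 51 + 2191 + 98 = 2340 days.
2340 mod 7 = 2, so 2 days before Thursday is Tuesday.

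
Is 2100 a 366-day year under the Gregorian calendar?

2100 is not a leap year (divisible by 100 but not 400).

No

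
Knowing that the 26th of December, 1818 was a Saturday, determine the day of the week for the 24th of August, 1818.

Count forward from the earlier date (August 24, 1818) to the later (December 26, 1818):
August 1818: 31 − 24 = 7 days remain.
Then September (30), October (31), November (30): 30 + 31 + 30 = 91 days.
December 1–26, 1818: 26 days.
Total: 7 + 91 + 26 = 124 days.
124 mod 7 = 5, so 5 days before Saturday is Monday.

Monday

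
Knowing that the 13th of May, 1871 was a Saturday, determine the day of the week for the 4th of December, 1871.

May 1871: 31 − 13 = 18 days remain.
Then June (30), July (31), August (31), September (30), October (31), November (30): 30 + 31 + 31 + 30 + 31 + 30 = 183 days.
December 1–4, 1871: 4 days.
Total: 18 + 183 + 4 = 205 days.
205 mod 7 = 2, so 2 days after Saturday is Monday.

Monday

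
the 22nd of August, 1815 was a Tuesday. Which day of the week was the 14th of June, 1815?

Wednesday

Count forward from the earlier date (June 14, 1815) to the later (August 22, 1815):
June 1815: 30 − 14 = 16 days remain.
Then July (31): 31 days.
August 1–22, 1815: 22 days.
Total: 16 + 31 + 22 = 69 days.
69 mod 7 = 6, so 6 days before Tuesday is Wednesday.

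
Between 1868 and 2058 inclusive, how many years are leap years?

Years divisible by 4: 1868, 1872, …, 2056 — 48 in all.
Of these, 1900 is divisible by 100 but not 400, so not leap.
2000 is divisible by 400, so still leap.
Leap years: 48 − 1 = 47.

47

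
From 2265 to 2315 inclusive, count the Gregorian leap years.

11

Years divisible by 4 in [2265, 2315]: 2268, 2272, 2276, 2280, 2284, 2288, 2292, 2296, 2300, 2304, 2308, 2312.
Of these, 2300 is divisible by 100 but not 400, so not leap.
Leap years: 12 − 1 = 11.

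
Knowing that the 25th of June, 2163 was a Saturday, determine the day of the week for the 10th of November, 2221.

Saturday

Day-of-year of June 25, 2163: 176.
Day-of-year of November 10, 2221: 314.
2163 has 365 days, so 365 − 176 = 189 days remain in 2163.
Full years 2164–2220: 43 common + 14 leap = 43×365 + 14×366 = 20819 days.
Total: 189 + 20819 + 314 = 21322 days.
21322 is a multiple of 7, so the 10th of November, 2221 falls on the same weekday: Saturday.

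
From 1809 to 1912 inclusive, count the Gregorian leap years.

Years divisible by 4: 1812, 1816, …, 1912 — 26 in all.
Of these, 1900 is divisible by 100 but not 400, so not leap.
Leap years: 26 − 1 = 25.

25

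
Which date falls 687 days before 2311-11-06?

2309-12-19

Count 687 days before November 6, 2311:
December 19, 2309 → December 19, 2310: 365 days.
December 2310: 31 − 19 = 12 days remain.
Then 10 full months totalling 304 days.
November 1–6, 2311: 6 days.
Residual: 322 days.
Total: 687 days.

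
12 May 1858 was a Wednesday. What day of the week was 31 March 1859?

Thursday

May 1858: 31 − 12 = 19 days remain.
Then 9 full months totalling 273 days.
March 1–31, 1859: 31 days.
Total: 19 + 273 + 31 = 323 days.
323 mod 7 = 1, so 1 day after Wednesday is Thursday.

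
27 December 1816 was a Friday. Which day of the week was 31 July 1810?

Tuesday

Count forward from the earlier date (July 31, 1810) to the later (December 27, 1816):
Day-of-year of July 31, 1810: 212.
Day-of-year of December 27, 1816: 362.
1810 has 365 days, so 365 − 212 = 153 days remain in 1810.
Full years: 1811: 365; 1812: 366; 1813: 365; 1814: 365; 1815: 365. Sum = 1826.
Total: 153 + 1826 + 362 = 2341 days.
2341 mod 7 = 3, so 3 days before Friday is Tuesday.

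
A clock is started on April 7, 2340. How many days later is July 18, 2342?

832

Day-of-year of April 7, 2340: 98.
Day-of-year of July 18, 2342: 199.
2340 has 366 days, so 366 − 98 = 268 days remain in 2340.
Full years: 2341: 365. Sum = 365.
Total: 268 + 365 + 199 = 832 days.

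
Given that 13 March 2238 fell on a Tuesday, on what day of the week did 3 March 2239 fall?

March 2238: 31 − 13 = 18 days remain.
Then 11 full months totalling 334 days.
March 1–3, 2239: 3 days.
Total: 18 + 334 + 3 = 355 days.
355 mod 7 = 5, so 5 days after Tuesday is Sunday.

Sunday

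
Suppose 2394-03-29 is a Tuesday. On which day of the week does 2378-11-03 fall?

Friday

Count forward from the earlier date (November 3, 2378) to the later (March 29, 2394):
Day-of-year of November 3, 2378: 307.
Day-of-year of March 29, 2394: 88.
2378 has 365 days, so 365 − 307 = 58 days remain in 2378.
Full years 2379–2393: 11 common + 4 leap = 11×365 + 4×366 = 5479 days.
Total: 58 + 5479 + 88 = 5625 days.
5625 mod 7 = 4, so 4 days before Tuesday is Friday.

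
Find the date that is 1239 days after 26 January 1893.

18 June 1896

Count 1239 days after January 26, 1893:
Day-of-year of January 26, 1893: 26.
Day-of-year of June 18, 1896: 170.
1893 has 365 days, so 365 − 26 = 339 days remain in 1893.
Full years: 1894: 365; 1895: 365. Sum = 730.
Total: 339 + 730 + 170 = 1239 days.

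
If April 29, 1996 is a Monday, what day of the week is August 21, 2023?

Day-of-year of April 29, 1996: 120.
Day-of-year of August 21, 2023: 233.
1996 has 366 days, so 366 − 120 = 246 days remain in 1996.
Full years 1997–2022: 20 common + 6 leap = 20×365 + 6×366 = 9496 days.
Total: 246 + 9496 + 233 = 9975 days.
9975 is a multiple of 7, so August 21, 2023 falls on the same weekday: Monday.

Monday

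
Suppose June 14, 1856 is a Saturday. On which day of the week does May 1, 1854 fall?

Count forward from the earlier date (May 1, 1854) to the later (June 14, 1856):
Day-of-year of May 1, 1854: 121.
Day-of-year of June 14, 1856: 166.
1854 has 365 days, so 365 − 121 = 244 days remain in 1854.
Full years: 1855: 365. Sum = 365.
Total: 244 + 365 + 166 = 775 days.
775 mod 7 = 5, so 5 days before Saturday is Monday.

Monday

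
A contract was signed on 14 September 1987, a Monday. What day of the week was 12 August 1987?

Wednesday

Count forward from the earlier date (August 12, 1987) to the later (September 14, 1987):
August 1987: 31 − 12 = 19 days remain.
September 1–14, 1987: 14 days.
Total: 19 + 14 = 33 days.
33 mod 7 = 5, so 5 days before Monday is Wednesday.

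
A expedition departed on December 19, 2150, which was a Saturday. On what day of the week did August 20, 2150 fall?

Thursday

Count forward from the earlier date (August 20, 2150) to the later (December 19, 2150):
August 2150: 31 − 20 = 11 days remain.
Then September (30), October (31), November (30): 30 + 31 + 30 = 91 days.
December 1–19, 2150: 19 days.
Total: 11 + 91 + 19 = 121 days.
121 mod 7 = 2, so 2 days before Saturday is Thursday.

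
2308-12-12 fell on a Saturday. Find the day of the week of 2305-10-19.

Thursday

Count forward from the earlier date (October 19, 2305) to the later (December 12, 2308):
October 19, 2305 → October 19, 2306: 365 days.
October 19, 2306 → October 19, 2307: 365 days.
October 19, 2307 → October 19, 2308: 366 days (2308 is a leap year).
October 2308: 31 − 19 = 12 days remain.
Then November (30): 30 days.
December 1–12, 2308: 12 days.
Residual: 54 days.
Total: 1150 days.
1150 mod 7 = 2, so 2 days before Saturday is Thursday.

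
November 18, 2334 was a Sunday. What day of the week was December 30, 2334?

November 2334: 30 − 18 = 12 days remain.
December 1–30, 2334: 30 days.
Total: 12 + 30 = 42 days.
42 is a multiple of 7, so December 30, 2334 falls on the same weekday: Sunday.

Sunday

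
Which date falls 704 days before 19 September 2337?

16 October 2335

Count 704 days before September 19, 2337:
Day-of-year of October 16, 2335: 289.
Day-of-year of September 19, 2337: 262.
2335 has 365 days, so 365 − 289 = 76 days remain in 2335.
Full years: 2336: 366. Sum = 366.
Total: 76 + 366 + 262 = 704 days.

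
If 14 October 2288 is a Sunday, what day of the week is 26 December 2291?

Saturday

Day-of-year of October 14, 2288: 288.
Day-of-year of December 26, 2291: 360.
2288 has 366 days, so 366 − 288 = 78 days remain in 2288.
Full years: 2289: 365; 2290: 365. Sum = 730.
Total: 78 + 730 + 360 = 1168 days.
1168 mod 7 = 6, so 6 days after Sunday is Saturday.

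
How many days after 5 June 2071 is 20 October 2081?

3790

From June 5, 2071 to June 5, 2081: 10 years, of which 3 contain a Feb 29 — 7×365 + 3×366 = 3653 days.
June 2081: 30 − 5 = 25 days remain.
Then July (31), August (31), September (30): 31 + 31 + 30 = 92 days.
October 1–20, 2081: 20 days.
Residual: 137 days.
Total: 3790 days.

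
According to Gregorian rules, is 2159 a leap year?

2159 is not a leap year.

No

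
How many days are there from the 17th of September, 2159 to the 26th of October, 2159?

39

September 2159: 30 − 17 = 13 days remain.
October 1–26, 2159: 26 days.
Total: 13 + 26 = 39 days.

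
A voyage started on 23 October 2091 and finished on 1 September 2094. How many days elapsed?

October 23, 2091 → October 23, 2092: 366 days (2092 is a leap year).
October 23, 2092 → October 23, 2093: 365 days.
October 2093: 31 − 23 = 8 days remain.
Then 10 full months totalling 304 days.
September 1, 2094: 1 day.
Residual: 313 days.
Total: 1044 days.

1044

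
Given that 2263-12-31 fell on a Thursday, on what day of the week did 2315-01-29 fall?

From December 31, 2263 to December 31, 2314: 51 years, of which 12 contain a Feb 29 — 39×365 + 12×366 = 18627 days.
(2300 is not a leap year (divisible by 100 but not 400).)
December 2314: 31 − 31 = 0 days remain.
January 1–29, 2315: 29 days.
Residual: 29 days.
Total: 18656 days.
18656 mod 7 = 1, so 1 day after Thursday is Friday.

Friday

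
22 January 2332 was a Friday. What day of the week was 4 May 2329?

Count forward from the earlier date (May 4, 2329) to the later (January 22, 2332):
May 4, 2329 → May 4, 2330: 365 days.
May 4, 2330 → May 4, 2331: 365 days.
May 2331: 31 − 4 = 27 days remain.
Then June (30), July (31), August (31), September (30), October (31), November (30), December (31): 30 + 31 + 31 + 30 + 31 + 30 + 31 = 214 days.
January 1–22, 2332: 22 days.
Residual: 263 days.
Total: 993 days.
993 mod 7 = 6, so 6 days before Friday is Saturday.

Saturday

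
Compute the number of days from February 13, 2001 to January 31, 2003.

February 2001: 28 − 13 = 15 days remain (2001 is not a leap year, so February has 28 days).
Then 22 full months totalling 671 days.
January 1–31, 2003: 31 days.
Total: 15 + 671 + 31 = 717 days.

717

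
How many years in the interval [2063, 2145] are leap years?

20

Years divisible by 4: 2064, 2068, …, 2144 — 21 in all.
Of these, 2100 is divisible by 100 but not 400, so not leap.
Leap years: 21 − 1 = 20.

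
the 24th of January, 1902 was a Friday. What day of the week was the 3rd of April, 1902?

January 1902: 31 − 24 = 7 days remain.
Then February 1902 (28), March (31): 28 + 31 = 59 days.
April 1–3, 1902: 3 days.
Total: 7 + 59 + 3 = 69 days.
69 mod 7 = 6, so 6 days after Friday is Thursday.

Thursday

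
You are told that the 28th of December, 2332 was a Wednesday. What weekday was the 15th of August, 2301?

Thursday

Count forward from the earlier date (August 15, 2301) to the later (December 28, 2332):
From August 15, 2301 to August 15, 2332: 31 years, of which 8 contain a Feb 29 — 23×365 + 8×366 = 11323 days.
August 2332: 31 − 15 = 16 days remain.
Then September (30), October (31), November (30): 30 + 31 + 30 = 91 days.
December 1–28, 2332: 28 days.
Residual: 135 days.
Total: 11458 days.
11458 mod 7 = 6, so 6 days before Wednesday is Thursday.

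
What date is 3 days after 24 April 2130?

27 April 2130

Count 3 days after April 24, 2130:
Within April 2130: 27 − 24 = 3 days.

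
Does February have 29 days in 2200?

2200 is not a leap year (divisible by 100 but not 400).

No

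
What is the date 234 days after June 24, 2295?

February 13, 2296

Count 234 days after June 24, 2295:
June 2295: 30 − 24 = 6 days remain.
Then July (31), August (31), September (30), October (31), November (30), December (31), January (31): 31 + 31 + 30 + 31 + 30 + 31 + 31 = 215 days.
February 1–13, 2296: 13 days (2296 is a leap year).
Total: 6 + 215 + 13 = 234 days.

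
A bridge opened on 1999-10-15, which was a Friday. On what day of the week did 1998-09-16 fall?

Count forward from the earlier date (September 16, 1998) to the later (October 15, 1999):
September 1998: 30 − 16 = 14 days remain.
Then 12 full months totalling 365 days.
October 1–15, 1999: 15 days.
Total: 14 + 365 + 15 = 394 days.
394 mod 7 = 2, so 2 days before Friday is Wednesday.

Wednesday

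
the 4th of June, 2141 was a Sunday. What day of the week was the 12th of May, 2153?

Day-of-year of June 4, 2141: 155.
Day-of-year of May 12, 2153: 132.
2141 has 365 days, so 365 − 155 = 210 days remain in 2141.
Full years 2142–2152: 8 common + 3 leap = 8×365 + 3×366 = 4018 days.
Total: 210 + 4018 + 132 = 4360 days.
4360 mod 7 = 6, so 6 days after Sunday is Saturday.

Saturday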